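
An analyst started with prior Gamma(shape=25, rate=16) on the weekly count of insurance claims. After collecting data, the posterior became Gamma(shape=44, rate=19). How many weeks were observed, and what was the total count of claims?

Gamma–Poisson conjugacy: posterior shape = α + Σxᵢ, posterior rate = β + n.
Matching: Σxᵢ = 44 − 25 = 19 and n = 19 − 16 = 3.

n = 3 weeks with total 19 claims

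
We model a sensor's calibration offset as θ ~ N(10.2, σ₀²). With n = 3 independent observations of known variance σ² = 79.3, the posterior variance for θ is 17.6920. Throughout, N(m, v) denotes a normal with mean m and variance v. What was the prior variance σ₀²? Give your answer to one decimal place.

σ₀² = 53.5

For the Normal–Normal model with known σ², precisions add: τ_n = τ₀ + n/σ².
So 1/σ₀² = 1/17.6920 − 3/79.3 = 0.056523 − 0.037831 = 0.018692.
Hence σ₀² = 1/0.018692 ≈ 53.5.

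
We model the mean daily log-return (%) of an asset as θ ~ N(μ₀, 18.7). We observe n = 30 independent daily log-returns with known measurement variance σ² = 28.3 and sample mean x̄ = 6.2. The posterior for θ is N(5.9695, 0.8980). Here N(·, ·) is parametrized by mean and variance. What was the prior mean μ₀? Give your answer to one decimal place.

μ₀ = 1.4

With known observation variance, the Normal–Normal posterior has precision τ_n = τ₀ + n/σ² and mean μ_n = (τ₀μ₀ + (n/σ²)x̄)/τ_n.
Here τ₀ = 1/18.7 = 0.053476 and τ_data = 30/28.3 = 1.060071, so τ_n = 1.113547.
Rearranging for μ₀: μ₀ = (μ_n·τ_n − τ_data·x̄)/τ₀ = (5.9695·1.113547 − 1.060071·6.2) / 0.053476 = 0.074879/0.053476 ≈ 1.4.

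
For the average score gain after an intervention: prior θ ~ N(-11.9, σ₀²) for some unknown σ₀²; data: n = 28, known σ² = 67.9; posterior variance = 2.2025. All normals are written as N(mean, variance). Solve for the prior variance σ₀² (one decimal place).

Posterior precision equals prior precision plus data precision: 1/σ_n² = 1/σ₀² + n/σ².
So 1/σ₀² = 1/2.2025 − 28/67.9 = 0.454030 − 0.412371 = 0.041659.
Hence σ₀² = 1/0.041659 ≈ 24.0.

σ₀² = 24.0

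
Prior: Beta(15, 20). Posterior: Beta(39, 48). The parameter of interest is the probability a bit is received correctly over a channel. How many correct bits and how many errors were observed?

24 correct bits and 28 errors

Beta is conjugate to the binomial likelihood: posterior = Beta(a+s, b+f).
So s = 39 − 15 = 24 and f = 48 − 20 = 28.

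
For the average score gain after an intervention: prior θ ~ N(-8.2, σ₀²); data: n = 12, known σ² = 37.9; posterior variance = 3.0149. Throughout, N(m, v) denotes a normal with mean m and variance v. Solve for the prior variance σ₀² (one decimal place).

σ₀² = 66.4

Posterior precision equals prior precision plus data precision: 1/σ_n² = 1/σ₀² + n/σ².
So 1/σ₀² = 1/3.0149 − 12/37.9 = 0.331686 − 0.316623 = 0.015063.
Hence σ₀² = 1/0.015063 ≈ 66.4.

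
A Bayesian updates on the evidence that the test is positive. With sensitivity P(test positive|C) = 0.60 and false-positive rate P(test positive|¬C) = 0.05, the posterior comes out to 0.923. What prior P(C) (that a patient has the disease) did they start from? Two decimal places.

Bayes' rule in odds form gives O(C|E) = O(C)·[P(E|C)/P(E|¬C)], hence O(C) = O(C|E)/LR.
Posterior odds = 0.923/(1−0.923) = 11.9870. LR = 0.60/0.05 = 12.0000.
Prior odds = 11.9870/12.0000 = 0.9989, so P(C) = 0.9989/(1+0.9989) ≈ 0.50.

P(C) = 0.50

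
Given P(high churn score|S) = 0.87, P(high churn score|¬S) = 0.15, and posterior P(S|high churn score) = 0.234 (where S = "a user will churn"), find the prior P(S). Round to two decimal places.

P(S) = 0.05

In odds form, posterior odds = prior odds × likelihood ratio, so prior odds = posterior odds ÷ LR.
Posterior odds = 0.234/(1−0.234) = 0.3055. LR = 0.87/0.15 = 5.8000.
Prior odds = 0.3055/5.8000 = 0.0527, so P(S) = 0.0527/(1+0.0527) ≈ 0.05.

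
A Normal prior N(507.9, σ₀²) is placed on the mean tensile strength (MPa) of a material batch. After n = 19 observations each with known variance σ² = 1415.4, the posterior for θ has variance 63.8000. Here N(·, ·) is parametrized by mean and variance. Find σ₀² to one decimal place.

Posterior precision equals prior precision plus data precision: 1/σ_n² = 1/σ₀² + n/σ².
So 1/σ₀² = 1/63.8000 − 19/1415.4 = 0.015674 − 0.013424 = 0.002250.
Hence σ₀² = 1/0.002250 ≈ 444.4.

σ₀² = 444.4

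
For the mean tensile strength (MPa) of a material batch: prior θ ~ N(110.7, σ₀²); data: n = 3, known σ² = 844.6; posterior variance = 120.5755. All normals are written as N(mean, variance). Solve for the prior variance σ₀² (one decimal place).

For the Normal–Normal model with known σ², precisions add: τ_n = τ₀ + n/σ².
So 1/σ₀² = 1/120.5755 − 3/844.6 = 0.008294 − 0.003552 = 0.004742.
Hence σ₀² = 1/0.004742 ≈ 210.9.

σ₀² = 210.9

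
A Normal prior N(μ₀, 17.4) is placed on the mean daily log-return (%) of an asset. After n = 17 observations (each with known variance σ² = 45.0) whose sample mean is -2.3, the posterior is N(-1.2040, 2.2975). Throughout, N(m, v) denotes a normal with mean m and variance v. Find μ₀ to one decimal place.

The posterior mean is a precision-weighted average: μ_n = (τ₀μ₀ + τ_data·x̄)/(τ₀+τ_data), with τ₀=1/σ₀² and τ_data=n/σ².
Here τ₀ = 1/17.4 = 0.057471 and τ_data = 17/45.0 = 0.377778, so τ_n = 0.435249.
Rearranging for μ₀: μ₀ = (μ_n·τ_n − τ_data·x̄)/τ₀ = (-1.2040·0.435249 − 0.377778·-2.3) / 0.057471 = 0.344850/0.057471 ≈ 6.0.

μ₀ = 6.0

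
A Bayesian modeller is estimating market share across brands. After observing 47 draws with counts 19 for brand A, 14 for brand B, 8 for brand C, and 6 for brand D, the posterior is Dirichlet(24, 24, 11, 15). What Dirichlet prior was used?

Dirichlet(5, 10, 3, 9)

For a Dirichlet(α) prior with multinomial counts c, the posterior is Dirichlet(α + c) componentwise.
Subtract each count from the matching posterior parameter: 24−19=5, 24−14=10, 11−8=3, 15−6=9.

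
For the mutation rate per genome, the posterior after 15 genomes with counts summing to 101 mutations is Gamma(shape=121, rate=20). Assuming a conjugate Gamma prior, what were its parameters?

Gamma–Poisson conjugacy: posterior shape = α + Σxᵢ, posterior rate = β + n.
So α = 121 − 101 = 20 and β = 20 − 15 = 5.

Gamma(shape=20, rate=5)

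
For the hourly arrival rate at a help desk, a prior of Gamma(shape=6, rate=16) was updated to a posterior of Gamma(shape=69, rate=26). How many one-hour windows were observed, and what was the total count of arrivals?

n = 10 one-hour windows with total 63 arrivals

Gamma–Poisson conjugacy: posterior shape = α + Σxᵢ, posterior rate = β + n.
Matching: Σxᵢ = 69 − 6 = 63 and n = 26 − 16 = 10.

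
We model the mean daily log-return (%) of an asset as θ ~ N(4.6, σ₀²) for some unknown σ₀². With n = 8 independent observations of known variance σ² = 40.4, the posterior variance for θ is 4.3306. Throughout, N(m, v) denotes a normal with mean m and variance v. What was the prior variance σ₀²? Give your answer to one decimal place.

σ₀² = 30.4

For the Normal–Normal model with known σ², precisions add: τ_n = τ₀ + n/σ².
So 1/σ₀² = 1/4.3306 − 8/40.4 = 0.230915 − 0.198020 = 0.032895.
Hence σ₀² = 1/0.032895 ≈ 30.4.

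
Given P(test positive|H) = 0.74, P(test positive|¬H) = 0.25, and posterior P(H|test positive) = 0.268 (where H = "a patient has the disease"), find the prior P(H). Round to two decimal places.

P(H) = 0.11

Bayes' rule in odds form gives O(H|E) = O(H)·[P(E|H)/P(E|¬H)], hence O(H) = O(H|E)/LR.
Posterior odds = 0.268/(1−0.268) = 0.3661. LR = 0.74/0.25 = 2.9600.
Prior odds = 0.3661/2.9600 = 0.1237, so P(H) = 0.1237/(1+0.1237) ≈ 0.11.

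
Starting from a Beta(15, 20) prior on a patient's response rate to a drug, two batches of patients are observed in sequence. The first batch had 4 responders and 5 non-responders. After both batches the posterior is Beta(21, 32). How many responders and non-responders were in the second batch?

Because Beta–binomial updating is additive in the counts, the combined data contributed (α_post−α_prior, β_post−β_prior) successes and failures.
Total across both batches: 21−15=6 responders, 32−20=12 non-responders.
Subtract the first batch: 6−4=2 responders and 12−5=7 non-responders.

2 responders and 7 non-responders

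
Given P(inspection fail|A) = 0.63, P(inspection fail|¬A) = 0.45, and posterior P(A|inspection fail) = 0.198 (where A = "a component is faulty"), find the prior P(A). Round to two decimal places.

P(A) = 0.15

Bayes' rule in odds form gives O(A|E) = O(A)·[P(E|A)/P(E|¬A)], hence O(A) = O(A|E)/LR.
Posterior odds = 0.198/(1−0.198) = 0.2469. LR = 0.63/0.45 = 1.4000.
Prior odds = 0.2469/1.4000 = 0.1764, so P(A) = 0.1764/(1+0.1764) ≈ 0.15.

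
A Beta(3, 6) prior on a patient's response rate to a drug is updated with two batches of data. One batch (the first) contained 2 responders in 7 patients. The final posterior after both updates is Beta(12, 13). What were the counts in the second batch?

Sequential conjugate updates are equivalent to a single update on the pooled data, so total successes = posterior α − prior α and total failures = posterior β − prior β.
Total across both batches: 12−3=9 responders, 13−6=7 non-responders.
Subtract the first batch: 9−2=7 responders and 7−5=2 non-responders.

7 responders and 2 non-responders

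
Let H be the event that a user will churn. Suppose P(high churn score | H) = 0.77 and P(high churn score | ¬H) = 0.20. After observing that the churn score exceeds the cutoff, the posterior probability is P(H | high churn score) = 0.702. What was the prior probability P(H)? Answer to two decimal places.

P(H) = 0.38

Bayes' rule in odds form gives O(H|E) = O(H)·[P(E|H)/P(E|¬H)], hence O(H) = O(H|E)/LR.
Posterior odds = 0.702/(1−0.702) = 2.3557. LR = 0.77/0.20 = 3.8500.
Prior odds = 2.3557/3.8500 = 0.6119, so P(H) = 0.6119/(1+0.6119) ≈ 0.38.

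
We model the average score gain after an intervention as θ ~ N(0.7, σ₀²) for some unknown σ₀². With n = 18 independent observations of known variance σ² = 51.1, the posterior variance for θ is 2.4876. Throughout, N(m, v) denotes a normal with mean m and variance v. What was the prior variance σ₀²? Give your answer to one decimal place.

σ₀² = 20.1

For the Normal–Normal model with known σ², precisions add: τ_n = τ₀ + n/σ².
So 1/σ₀² = 1/2.4876 − 18/51.1 = 0.401994 − 0.352250 = 0.049744.
Hence σ₀² = 1/0.049744 ≈ 20.1.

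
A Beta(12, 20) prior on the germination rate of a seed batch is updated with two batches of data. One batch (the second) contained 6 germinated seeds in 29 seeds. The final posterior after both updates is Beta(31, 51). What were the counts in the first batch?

Sequential conjugate updates are equivalent to a single update on the pooled data, so total successes = posterior α − prior α and total failures = posterior β − prior β.
Total across both batches: 31−12=19 germinated seeds, 51−20=31 non-germinating seeds.
Subtract the second batch: 19−6=13 germinated seeds and 31−23=8 non-germinating seeds.

13 germinated seeds and 8 non-germinating seeds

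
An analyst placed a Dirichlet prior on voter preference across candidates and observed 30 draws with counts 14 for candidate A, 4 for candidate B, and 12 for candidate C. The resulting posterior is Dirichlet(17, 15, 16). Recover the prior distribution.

Dirichlet(3, 11, 4)

For a Dirichlet(α) prior with multinomial counts c, the posterior is Dirichlet(α + c) componentwise.
Subtract each count from the matching posterior parameter: 17−14=3, 15−4=11, 16−12=4.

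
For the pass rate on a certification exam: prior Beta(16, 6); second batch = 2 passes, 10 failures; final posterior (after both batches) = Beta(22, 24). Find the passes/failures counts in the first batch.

Sequential conjugate updates are equivalent to a single update on the pooled data, so total successes = posterior α − prior α and total failures = posterior β − prior β.
Total across both batches: 22−16=6 passes, 24−6=18 failures.
Subtract the second batch: 6−2=4 passes and 18−10=8 failures.

4 passes and 8 failures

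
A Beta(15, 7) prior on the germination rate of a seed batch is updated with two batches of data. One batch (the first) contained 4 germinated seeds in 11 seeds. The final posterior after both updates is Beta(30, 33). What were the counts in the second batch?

11 germinated seeds and 19 non-germinating seeds

Sequential conjugate updates are equivalent to a single update on the pooled data, so total successes = posterior α − prior α and total failures = posterior β − prior β.
Total across both batches: 30−15=15 germinated seeds, 33−7=26 non-germinating seeds.
Subtract the first batch: 15−4=11 germinated seeds and 26−7=19 non-germinating seeds.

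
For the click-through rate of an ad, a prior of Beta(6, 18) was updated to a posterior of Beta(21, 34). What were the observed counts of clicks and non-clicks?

Beta is conjugate to the binomial likelihood: posterior = Beta(a+s, b+f).
Match parameters: s=21−6=15, f=34−18=16.

15 clicks and 16 non-clicks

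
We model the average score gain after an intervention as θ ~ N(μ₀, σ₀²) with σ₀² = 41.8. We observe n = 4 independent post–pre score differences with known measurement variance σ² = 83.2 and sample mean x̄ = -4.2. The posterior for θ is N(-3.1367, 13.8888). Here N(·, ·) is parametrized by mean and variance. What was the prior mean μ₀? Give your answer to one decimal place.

μ₀ = -1.0

The posterior mean is a precision-weighted average: μ_n = (τ₀μ₀ + τ_data·x̄)/(τ₀+τ_data), with τ₀=1/σ₀² and τ_data=n/σ².
Here τ₀ = 1/41.8 = 0.023923 and τ_data = 4/83.2 = 0.048077, so τ_n = 0.072000.
Rearranging for μ₀: μ₀ = (μ_n·τ_n − τ_data·x̄)/τ₀ = (-3.1367·0.072000 − 0.048077·-4.2) / 0.023923 = -0.023919/0.023923 ≈ -1.0.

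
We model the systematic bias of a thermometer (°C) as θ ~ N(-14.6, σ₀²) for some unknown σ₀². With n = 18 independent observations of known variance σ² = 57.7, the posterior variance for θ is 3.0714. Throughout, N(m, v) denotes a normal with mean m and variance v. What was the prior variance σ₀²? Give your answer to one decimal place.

For the Normal–Normal model with known σ², precisions add: τ_n = τ₀ + n/σ².
So 1/σ₀² = 1/3.0714 − 18/57.7 = 0.325584 − 0.311958 = 0.013626.
Hence σ₀² = 1/0.013626 ≈ 73.4.

σ₀² = 73.4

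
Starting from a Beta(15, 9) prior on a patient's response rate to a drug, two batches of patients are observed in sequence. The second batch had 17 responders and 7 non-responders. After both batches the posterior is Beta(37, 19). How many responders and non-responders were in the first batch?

5 responders and 3 non-responders

Because Beta–binomial updating is additive in the counts, the combined data contributed (α_post−α_prior, β_post−β_prior) successes and failures.
Total across both batches: 37−15=22 responders, 19−9=10 non-responders.
Subtract the second batch: 22−17=5 responders and 10−7=3 non-responders.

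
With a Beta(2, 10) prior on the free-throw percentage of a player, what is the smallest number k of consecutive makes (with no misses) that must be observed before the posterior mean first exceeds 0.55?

k = 11

After k makes and 0 misses the posterior is Beta(2+k, 10), with mean (2+k)/(2+10+k).
Set (2+k)/(12+k) > 0.55 and solve: k > (0.55·12 − 2)/(1 − 0.55) = 10.222.
The smallest integer exceeding 10.222 is 11.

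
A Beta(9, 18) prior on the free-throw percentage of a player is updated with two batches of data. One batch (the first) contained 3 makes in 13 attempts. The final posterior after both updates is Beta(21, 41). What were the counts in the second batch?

9 makes and 13 misses

Because Beta–binomial updating is additive in the counts, the combined data contributed (α_post−α_prior, β_post−β_prior) successes and failures.
Total across both batches: 21−9=12 makes, 41−18=23 misses.
Subtract the first batch: 12−3=9 makes and 23−10=13 misses.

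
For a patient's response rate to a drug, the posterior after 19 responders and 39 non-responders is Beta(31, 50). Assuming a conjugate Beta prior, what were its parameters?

Beta(12, 11)

A Beta(a, b) prior with s successes and f failures in binomial data gives a Beta(a+s, b+f) posterior.
So a = 31 − 19 = 12 and b = 50 − 39 = 11.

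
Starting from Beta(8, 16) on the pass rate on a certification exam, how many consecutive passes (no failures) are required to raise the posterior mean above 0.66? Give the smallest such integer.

k = 24

After k passes and 0 failures the posterior is Beta(8+k, 16), with mean (8+k)/(8+16+k).
Set (8+k)/(24+k) > 0.66 and solve: k > (0.66·24 − 8)/(1 − 0.66) = 23.059.
The smallest integer exceeding 23.059 is 24, and checking k=24: (32)/(48) = 0.6667 > 0.66.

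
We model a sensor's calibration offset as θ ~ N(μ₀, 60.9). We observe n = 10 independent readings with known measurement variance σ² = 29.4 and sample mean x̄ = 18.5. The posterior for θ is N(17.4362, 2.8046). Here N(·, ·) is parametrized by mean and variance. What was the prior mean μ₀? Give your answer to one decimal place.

With known observation variance, the Normal–Normal posterior has precision τ_n = τ₀ + n/σ² and mean μ_n = (τ₀μ₀ + (n/σ²)x̄)/τ_n.
Here τ₀ = 1/60.9 = 0.016420 and τ_data = 10/29.4 = 0.340136, so τ_n = 0.356556.
Rearranging for μ₀: μ₀ = (μ_n·τ_n − τ_data·x̄)/τ₀ = (17.4362·0.356556 − 0.340136·18.5) / 0.016420 = -0.075534/0.016420 ≈ -4.6.

μ₀ = -4.6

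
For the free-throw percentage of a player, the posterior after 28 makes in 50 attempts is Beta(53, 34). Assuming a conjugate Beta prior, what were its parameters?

A Beta(a, b) prior with s successes and f failures in binomial data gives a Beta(a+s, b+f) posterior.
So a = 53 − 28 = 25 and b = 34 − 22 = 12.

Beta(25, 12)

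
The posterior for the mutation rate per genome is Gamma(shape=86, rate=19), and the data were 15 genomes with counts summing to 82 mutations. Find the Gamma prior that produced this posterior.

Gamma(shape=4, rate=4)

A Gamma(α, β) prior (rate parametrization) on a Poisson rate with n observations summing to S gives posterior Gamma(α+S, β+n).
So α = 86 − 82 = 4 and β = 19 − 15 = 4.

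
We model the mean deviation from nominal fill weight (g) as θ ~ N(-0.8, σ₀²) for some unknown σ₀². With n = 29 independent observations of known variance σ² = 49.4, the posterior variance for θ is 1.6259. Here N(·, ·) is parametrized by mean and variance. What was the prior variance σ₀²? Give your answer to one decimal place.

σ₀² = 35.7

For the Normal–Normal model with known σ², precisions add: τ_n = τ₀ + n/σ².
So 1/σ₀² = 1/1.6259 − 29/49.4 = 0.615044 − 0.587045 = 0.027999.
Hence σ₀² = 1/0.027999 ≈ 35.7.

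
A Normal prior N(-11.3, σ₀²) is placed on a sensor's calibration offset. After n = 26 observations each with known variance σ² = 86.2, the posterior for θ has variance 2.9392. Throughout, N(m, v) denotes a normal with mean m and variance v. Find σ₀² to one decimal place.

σ₀² = 25.9

Posterior precision equals prior precision plus data precision: 1/σ_n² = 1/σ₀² + n/σ².
So 1/σ₀² = 1/2.9392 − 26/86.2 = 0.340229 − 0.301624 = 0.038605.
Hence σ₀² = 1/0.038605 ≈ 25.9.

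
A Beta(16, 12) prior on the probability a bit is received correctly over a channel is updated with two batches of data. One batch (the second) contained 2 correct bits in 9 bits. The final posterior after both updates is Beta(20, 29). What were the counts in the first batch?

Because Beta–binomial updating is additive in the counts, the combined data contributed (α_post−α_prior, β_post−β_prior) successes and failures.
Total across both batches: 20−16=4 correct bits, 29−12=17 errors.
Subtract the second batch: 4−2=2 correct bits and 17−7=10 errors.

2 correct bits and 10 errors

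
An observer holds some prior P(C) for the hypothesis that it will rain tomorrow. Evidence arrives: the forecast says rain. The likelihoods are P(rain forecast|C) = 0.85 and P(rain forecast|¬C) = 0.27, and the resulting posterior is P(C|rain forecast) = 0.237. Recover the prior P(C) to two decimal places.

In odds form, posterior odds = prior odds × likelihood ratio, so prior odds = posterior odds ÷ LR.
Posterior odds = 0.237/(1−0.237) = 0.3106. LR = 0.85/0.27 = 3.1481.
Prior odds = 0.3106/3.1481 = 0.0987, so P(C) = 0.0987/(1+0.0987) ≈ 0.09.

P(C) = 0.09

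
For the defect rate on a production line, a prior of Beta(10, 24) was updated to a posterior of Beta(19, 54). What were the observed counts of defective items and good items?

9 defective items and 30 good items

Beta is conjugate to the binomial likelihood: posterior = Beta(a+s, b+f).
So s = 19 − 10 = 9 and f = 54 − 24 = 30.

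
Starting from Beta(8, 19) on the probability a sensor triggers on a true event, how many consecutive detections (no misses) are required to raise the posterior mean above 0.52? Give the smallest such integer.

k = 13

After k detections and 0 misses the posterior is Beta(8+k, 19), with mean (8+k)/(8+19+k).
Set (8+k)/(27+k) > 0.52 and solve: k > (0.52·27 − 8)/(1 − 0.52) = 12.583.
The smallest integer exceeding 12.583 is 13, and checking k=13: (21)/(40) = 0.5250 > 0.52.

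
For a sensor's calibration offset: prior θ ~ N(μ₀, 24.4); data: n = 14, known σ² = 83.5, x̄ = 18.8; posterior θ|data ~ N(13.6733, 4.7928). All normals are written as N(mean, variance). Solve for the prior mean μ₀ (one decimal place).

μ₀ = -7.3

The posterior mean is a precision-weighted average: μ_n = (τ₀μ₀ + τ_data·x̄)/(τ₀+τ_data), with τ₀=1/σ₀² and τ_data=n/σ².
Here τ₀ = 1/24.4 = 0.040984 and τ_data = 14/83.5 = 0.167665, so τ_n = 0.208649.
Rearranging for μ₀: μ₀ = (μ_n·τ_n − τ_data·x̄)/τ₀ = (13.6733·0.208649 − 0.167665·18.8) / 0.040984 = -0.299182/0.040984 ≈ -7.3.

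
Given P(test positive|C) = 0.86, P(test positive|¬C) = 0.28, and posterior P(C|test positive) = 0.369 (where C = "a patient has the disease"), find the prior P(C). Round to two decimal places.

P(C) = 0.16

Bayes' rule in odds form gives O(C|E) = O(C)·[P(E|C)/P(E|¬C)], hence O(C) = O(C|E)/LR.
Posterior odds = 0.369/(1−0.369) = 0.5848. LR = 0.86/0.28 = 3.0714.
Prior odds = 0.5848/3.0714 = 0.1904, so P(C) = 0.1904/(1+0.1904) ≈ 0.16.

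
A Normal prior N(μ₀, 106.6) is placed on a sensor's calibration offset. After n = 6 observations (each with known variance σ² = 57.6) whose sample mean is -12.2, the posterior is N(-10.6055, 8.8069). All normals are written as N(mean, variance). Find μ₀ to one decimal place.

μ₀ = 7.1

The posterior mean is a precision-weighted average: μ_n = (τ₀μ₀ + τ_data·x̄)/(τ₀+τ_data), with τ₀=1/σ₀² and τ_data=n/σ².
Here τ₀ = 1/106.6 = 0.009381 and τ_data = 6/57.6 = 0.104167, so τ_n = 0.113548.
Rearranging for μ₀: μ₀ = (μ_n·τ_n − τ_data·x̄)/τ₀ = (-10.6055·0.113548 − 0.104167·-12.2) / 0.009381 = 0.066604/0.009381 ≈ 7.1.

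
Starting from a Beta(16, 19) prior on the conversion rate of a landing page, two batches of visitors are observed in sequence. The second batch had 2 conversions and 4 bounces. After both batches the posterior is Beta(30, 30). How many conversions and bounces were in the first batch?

12 conversions and 7 bounces

Because Beta–binomial updating is additive in the counts, the combined data contributed (α_post−α_prior, β_post−β_prior) successes and failures.
Total across both batches: 30−16=14 conversions, 30−19=11 bounces.
Subtract the second batch: 14−2=12 conversions and 11−4=7 bounces.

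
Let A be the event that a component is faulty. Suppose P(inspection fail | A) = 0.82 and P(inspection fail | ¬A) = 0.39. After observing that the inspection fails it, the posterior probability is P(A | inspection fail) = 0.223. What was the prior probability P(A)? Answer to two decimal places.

P(A) = 0.12

In odds form, posterior odds = prior odds × likelihood ratio, so prior odds = posterior odds ÷ LR.
Posterior odds = 0.223/(1−0.223) = 0.2870. LR = 0.82/0.39 = 2.1026.
Prior odds = 0.2870/2.1026 = 0.1365, so P(A) = 0.1365/(1+0.1365) ≈ 0.12.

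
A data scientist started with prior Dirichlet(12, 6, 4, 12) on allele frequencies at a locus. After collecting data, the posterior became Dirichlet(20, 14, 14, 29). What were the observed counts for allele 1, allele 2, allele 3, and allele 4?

counts (8, 8, 10, 17)

For a Dirichlet(α) prior with multinomial counts c, the posterior is Dirichlet(α + c) componentwise.
Counts are posterior − prior componentwise: 20−12=8, 14−6=8, 14−4=10, 29−12=17.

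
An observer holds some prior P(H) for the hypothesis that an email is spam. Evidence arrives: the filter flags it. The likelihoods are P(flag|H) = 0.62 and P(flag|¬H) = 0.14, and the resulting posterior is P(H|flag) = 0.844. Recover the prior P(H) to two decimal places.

Bayes' rule in odds form gives O(H|E) = O(H)·[P(E|H)/P(E|¬H)], hence O(H) = O(H|E)/LR.
Posterior odds = 0.844/(1−0.844) = 5.4103. LR = 0.62/0.14 = 4.4286.
Prior odds = 5.4103/4.4286 = 1.2217, so P(H) = 1.2217/(1+1.2217) ≈ 0.55.

P(H) = 0.55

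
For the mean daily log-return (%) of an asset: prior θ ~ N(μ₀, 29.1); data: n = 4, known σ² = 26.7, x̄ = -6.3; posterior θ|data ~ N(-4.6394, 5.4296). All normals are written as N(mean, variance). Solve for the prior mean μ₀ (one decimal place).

μ₀ = 2.6

With known observation variance, the Normal–Normal posterior has precision τ_n = τ₀ + n/σ² and mean μ_n = (τ₀μ₀ + (n/σ²)x̄)/τ_n.
Here τ₀ = 1/29.1 = 0.034364 and τ_data = 4/26.7 = 0.149813, so τ_n = 0.184177.
Rearranging for μ₀: μ₀ = (μ_n·τ_n − τ_data·x̄)/τ₀ = (-4.6394·0.184177 − 0.149813·-6.3) / 0.034364 = 0.089351/0.034364 ≈ 2.6.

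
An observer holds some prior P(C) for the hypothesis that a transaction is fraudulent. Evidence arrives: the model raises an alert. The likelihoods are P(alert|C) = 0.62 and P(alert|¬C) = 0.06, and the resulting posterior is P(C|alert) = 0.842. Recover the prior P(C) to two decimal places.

P(C) = 0.34

In odds form, posterior odds = prior odds × likelihood ratio, so prior odds = posterior odds ÷ LR.
Posterior odds = 0.842/(1−0.842) = 5.3291. LR = 0.62/0.06 = 10.3333.
Prior odds = 5.3291/10.3333 = 0.5157, so P(C) = 0.5157/(1+0.5157) ≈ 0.34.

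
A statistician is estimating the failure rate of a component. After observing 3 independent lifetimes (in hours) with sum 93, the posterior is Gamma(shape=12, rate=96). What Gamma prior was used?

For an exponential likelihood with a Gamma(α, β) prior on the rate, n observations with total T give posterior Gamma(α+n, β+T).
So α = 12 − 3 = 9 and β = 96 − 93 = 3.

Gamma(shape=9, rate=3)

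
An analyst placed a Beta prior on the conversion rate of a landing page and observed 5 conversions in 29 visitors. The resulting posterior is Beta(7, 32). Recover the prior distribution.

Beta is conjugate to the binomial likelihood: posterior = Beta(a+s, b+f).
Subtract the data counts: 7−5=2, 32−24=8.

Beta(2, 8)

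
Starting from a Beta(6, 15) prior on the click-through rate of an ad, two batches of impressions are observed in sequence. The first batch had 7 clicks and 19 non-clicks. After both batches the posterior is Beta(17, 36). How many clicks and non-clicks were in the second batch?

4 clicks and 2 non-clicks

Sequential conjugate updates are equivalent to a single update on the pooled data, so total successes = posterior α − prior α and total failures = posterior β − prior β.
Total across both batches: 17−6=11 clicks, 36−15=21 non-clicks.
Subtract the first batch: 11−7=4 clicks and 21−19=2 non-clicks.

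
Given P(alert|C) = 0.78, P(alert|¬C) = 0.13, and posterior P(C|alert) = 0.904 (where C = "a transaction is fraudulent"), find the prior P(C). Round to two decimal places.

P(C) = 0.61

Bayes' rule in odds form gives O(C|E) = O(C)·[P(E|C)/P(E|¬C)], hence O(C) = O(C|E)/LR.
Posterior odds = 0.904/(1−0.904) = 9.4167. LR = 0.78/0.13 = 6.0000.
Prior odds = 9.4167/6.0000 = 1.5695, so P(C) = 1.5695/(1+1.5695) ≈ 0.61.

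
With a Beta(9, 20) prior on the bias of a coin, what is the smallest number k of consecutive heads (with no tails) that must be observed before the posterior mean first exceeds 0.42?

k = 6

After k heads and 0 tails the posterior is Beta(9+k, 20), with mean (9+k)/(9+20+k).
Set (9+k)/(29+k) > 0.42 and solve: k > (0.42·29 − 9)/(1 − 0.42) = 5.483.
The smallest integer exceeding 5.483 is 6, and checking k=6: (15)/(35) = 0.4286 > 0.42.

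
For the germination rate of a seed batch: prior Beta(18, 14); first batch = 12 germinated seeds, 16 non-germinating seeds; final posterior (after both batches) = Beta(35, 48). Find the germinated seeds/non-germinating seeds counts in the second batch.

5 germinated seeds and 18 non-germinating seeds

Sequential conjugate updates are equivalent to a single update on the pooled data, so total successes = posterior α − prior α and total failures = posterior β − prior β.
Total across both batches: 35−18=17 germinated seeds, 48−14=34 non-germinating seeds.
Subtract the first batch: 17−12=5 germinated seeds and 34−16=18 non-germinating seeds.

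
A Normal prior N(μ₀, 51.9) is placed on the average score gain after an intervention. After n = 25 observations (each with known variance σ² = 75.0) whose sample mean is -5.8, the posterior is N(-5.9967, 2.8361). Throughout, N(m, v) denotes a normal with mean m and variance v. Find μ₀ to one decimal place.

The posterior mean is a precision-weighted average: μ_n = (τ₀μ₀ + τ_data·x̄)/(τ₀+τ_data), with τ₀=1/σ₀² and τ_data=n/σ².
Here τ₀ = 1/51.9 = 0.019268 and τ_data = 25/75.0 = 0.333333, so τ_n = 0.352601.
Rearranging for μ₀: μ₀ = (μ_n·τ_n − τ_data·x̄)/τ₀ = (-5.9967·0.352601 − 0.333333·-5.8) / 0.019268 = -0.181111/0.019268 ≈ -9.4.

μ₀ = -9.4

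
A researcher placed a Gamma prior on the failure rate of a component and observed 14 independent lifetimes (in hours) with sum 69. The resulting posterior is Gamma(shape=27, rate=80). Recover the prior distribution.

Gamma(shape=13, rate=11)

Gamma–exponential conjugacy: posterior shape = α + n, posterior rate = β + Σtᵢ.
So α = 27 − 14 = 13 and β = 80 − 69 = 11.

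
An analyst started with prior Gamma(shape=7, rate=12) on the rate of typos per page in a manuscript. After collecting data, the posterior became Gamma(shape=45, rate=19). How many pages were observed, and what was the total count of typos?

A Gamma(α, β) prior (rate parametrization) on a Poisson rate with n observations summing to S gives posterior Gamma(α+S, β+n).
Matching: Σxᵢ = 45 − 7 = 38 and n = 19 − 12 = 7.

n = 7 pages with total 38 typos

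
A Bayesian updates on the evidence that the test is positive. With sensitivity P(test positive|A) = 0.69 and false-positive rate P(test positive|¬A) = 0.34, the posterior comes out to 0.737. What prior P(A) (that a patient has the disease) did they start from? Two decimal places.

Bayes' rule in odds form gives O(A|E) = O(A)·[P(E|A)/P(E|¬A)], hence O(A) = O(A|E)/LR.
Posterior odds = 0.737/(1−0.737) = 2.8023. LR = 0.69/0.34 = 2.0294.
Prior odds = 2.8023/2.0294 = 1.3809, so P(A) = 1.3809/(1+1.3809) ≈ 0.58.

P(A) = 0.58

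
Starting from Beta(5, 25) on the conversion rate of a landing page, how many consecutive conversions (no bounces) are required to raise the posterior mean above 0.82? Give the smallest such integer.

After k conversions and 0 bounces the posterior is Beta(5+k, 25), with mean (5+k)/(5+25+k).
Set (5+k)/(30+k) > 0.82 and solve: k > (0.82·30 − 5)/(1 − 0.82) = 108.889.
The smallest integer exceeding 108.889 is 109.

k = 109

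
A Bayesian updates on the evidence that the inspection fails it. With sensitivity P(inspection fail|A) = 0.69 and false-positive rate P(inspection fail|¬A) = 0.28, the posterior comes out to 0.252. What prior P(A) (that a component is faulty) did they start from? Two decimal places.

P(A) = 0.12

In odds form, posterior odds = prior odds × likelihood ratio, so prior odds = posterior odds ÷ LR.
Posterior odds = 0.252/(1−0.252) = 0.3369. LR = 0.69/0.28 = 2.4643.
Prior odds = 0.3369/2.4643 = 0.1367, so P(A) = 0.1367/(1+0.1367) ≈ 0.12.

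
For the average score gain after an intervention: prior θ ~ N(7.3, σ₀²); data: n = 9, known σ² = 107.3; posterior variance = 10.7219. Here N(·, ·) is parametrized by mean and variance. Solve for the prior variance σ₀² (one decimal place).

σ₀² = 106.5

Posterior precision equals prior precision plus data precision: 1/σ_n² = 1/σ₀² + n/σ².
So 1/σ₀² = 1/10.7219 − 9/107.3 = 0.093267 − 0.083877 = 0.009390.
Hence σ₀² = 1/0.009390 ≈ 106.5.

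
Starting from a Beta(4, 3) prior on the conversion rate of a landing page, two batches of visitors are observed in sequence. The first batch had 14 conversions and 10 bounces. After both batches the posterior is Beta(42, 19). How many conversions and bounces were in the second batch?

24 conversions and 6 bounces

Because Beta–binomial updating is additive in the counts, the combined data contributed (α_post−α_prior, β_post−β_prior) successes and failures.
Total across both batches: 42−4=38 conversions, 19−3=16 bounces.
Subtract the first batch: 38−14=24 conversions and 16−10=6 bounces.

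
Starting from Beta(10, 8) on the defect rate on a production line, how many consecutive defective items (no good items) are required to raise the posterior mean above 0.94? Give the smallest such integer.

After k defective items and 0 good items the posterior is Beta(10+k, 8), with mean (10+k)/(10+8+k).
Set (10+k)/(18+k) > 0.94 and solve: k > (0.94·18 − 10)/(1 − 0.94) = 115.333.
The smallest integer exceeding 115.333 is 116.

k = 116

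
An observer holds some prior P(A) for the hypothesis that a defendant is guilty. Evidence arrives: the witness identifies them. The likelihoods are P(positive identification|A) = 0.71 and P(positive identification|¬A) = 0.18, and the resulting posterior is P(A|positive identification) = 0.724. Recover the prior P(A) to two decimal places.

P(A) = 0.40

In odds form, posterior odds = prior odds × likelihood ratio, so prior odds = posterior odds ÷ LR.
Posterior odds = 0.724/(1−0.724) = 2.6232. LR = 0.71/0.18 = 3.9444.
Prior odds = 2.6232/3.9444 = 0.6650, so P(A) = 0.6650/(1+0.6650) ≈ 0.40.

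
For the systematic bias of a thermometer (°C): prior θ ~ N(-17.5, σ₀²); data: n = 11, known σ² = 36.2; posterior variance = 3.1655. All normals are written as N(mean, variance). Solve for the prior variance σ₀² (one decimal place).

σ₀² = 83.1

For the Normal–Normal model with known σ², precisions add: τ_n = τ₀ + n/σ².
So 1/σ₀² = 1/3.1655 − 11/36.2 = 0.315906 − 0.303867 = 0.012039.
Hence σ₀² = 1/0.012039 ≈ 83.1.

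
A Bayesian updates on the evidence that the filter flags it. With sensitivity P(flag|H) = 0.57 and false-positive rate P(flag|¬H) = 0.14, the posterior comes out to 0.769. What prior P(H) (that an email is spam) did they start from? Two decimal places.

In odds form, posterior odds = prior odds × likelihood ratio, so prior odds = posterior odds ÷ LR.
Posterior odds = 0.769/(1−0.769) = 3.3290. LR = 0.57/0.14 = 4.0714.
Prior odds = 3.3290/4.0714 = 0.8177, so P(H) = 0.8177/(1+0.8177) ≈ 0.45.

P(H) = 0.45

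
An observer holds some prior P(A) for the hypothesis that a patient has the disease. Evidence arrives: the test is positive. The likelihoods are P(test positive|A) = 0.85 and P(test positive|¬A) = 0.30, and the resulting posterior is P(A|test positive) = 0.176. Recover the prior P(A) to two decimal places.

P(A) = 0.07

In odds form, posterior odds = prior odds × likelihood ratio, so prior odds = posterior odds ÷ LR.
Posterior odds = 0.176/(1−0.176) = 0.2136. LR = 0.85/0.30 = 2.8333.
Prior odds = 0.2136/2.8333 = 0.0754, so P(A) = 0.0754/(1+0.0754) ≈ 0.07.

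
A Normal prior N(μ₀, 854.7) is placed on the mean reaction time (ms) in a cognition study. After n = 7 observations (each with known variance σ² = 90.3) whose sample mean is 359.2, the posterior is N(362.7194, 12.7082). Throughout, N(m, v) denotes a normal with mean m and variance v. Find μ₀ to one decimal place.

With known observation variance, the Normal–Normal posterior has precision τ_n = τ₀ + n/σ² and mean μ_n = (τ₀μ₀ + (n/σ²)x̄)/τ_n.
Here τ₀ = 1/854.7 = 0.001170 and τ_data = 7/90.3 = 0.077519, so τ_n = 0.078689.
Rearranging for μ₀: μ₀ = (μ_n·τ_n − τ_data·x̄)/τ₀ = (362.7194·0.078689 − 0.077519·359.2) / 0.001170 = 0.697202/0.001170 ≈ 595.9.

μ₀ = 595.9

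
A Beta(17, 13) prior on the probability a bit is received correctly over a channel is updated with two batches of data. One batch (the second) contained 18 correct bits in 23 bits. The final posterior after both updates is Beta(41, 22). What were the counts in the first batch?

6 correct bits and 4 errors

Because Beta–binomial updating is additive in the counts, the combined data contributed (α_post−α_prior, β_post−β_prior) successes and failures.
Total across both batches: 41−17=24 correct bits, 22−13=9 errors.
Subtract the second batch: 24−18=6 correct bits and 9−5=4 errors.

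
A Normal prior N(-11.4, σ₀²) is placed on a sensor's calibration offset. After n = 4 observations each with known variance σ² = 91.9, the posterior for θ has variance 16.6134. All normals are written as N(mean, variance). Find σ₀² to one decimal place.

σ₀² = 60.0

Posterior precision equals prior precision plus data precision: 1/σ_n² = 1/σ₀² + n/σ².
So 1/σ₀² = 1/16.6134 − 4/91.9 = 0.060192 − 0.043526 = 0.016666.
Hence σ₀² = 1/0.016666 ≈ 60.0.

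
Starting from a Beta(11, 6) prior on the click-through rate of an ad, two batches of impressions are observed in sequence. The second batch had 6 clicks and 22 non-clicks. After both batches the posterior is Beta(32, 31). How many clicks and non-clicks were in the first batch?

Because Beta–binomial updating is additive in the counts, the combined data contributed (α_post−α_prior, β_post−β_prior) successes and failures.
Total across both batches: 32−11=21 clicks, 31−6=25 non-clicks.
Subtract the second batch: 21−6=15 clicks and 25−22=3 non-clicks.

15 clicks and 3 non-clicks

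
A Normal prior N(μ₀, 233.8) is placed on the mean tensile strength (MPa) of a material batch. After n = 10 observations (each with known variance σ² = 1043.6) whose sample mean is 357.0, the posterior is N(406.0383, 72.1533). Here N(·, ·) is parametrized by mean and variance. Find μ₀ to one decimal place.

The posterior mean is a precision-weighted average: μ_n = (τ₀μ₀ + τ_data·x̄)/(τ₀+τ_data), with τ₀=1/σ₀² and τ_data=n/σ².
Here τ₀ = 1/233.8 = 0.004277 and τ_data = 10/1043.6 = 0.009582, so τ_n = 0.013859.
Rearranging for μ₀: μ₀ = (μ_n·τ_n − τ_data·x̄)/τ₀ = (406.0383·0.013859 − 0.009582·357.0) / 0.004277 = 2.206511/0.004277 ≈ 515.9.

μ₀ = 515.9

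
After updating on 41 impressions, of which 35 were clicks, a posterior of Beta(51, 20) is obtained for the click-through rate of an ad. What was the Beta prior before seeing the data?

A Beta(α, β) prior with s successes and f failures in binomial data gives a Beta(α+s, β+f) posterior.
Subtract the data counts: 51−35=16, 20−6=14.

Beta(16, 14)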